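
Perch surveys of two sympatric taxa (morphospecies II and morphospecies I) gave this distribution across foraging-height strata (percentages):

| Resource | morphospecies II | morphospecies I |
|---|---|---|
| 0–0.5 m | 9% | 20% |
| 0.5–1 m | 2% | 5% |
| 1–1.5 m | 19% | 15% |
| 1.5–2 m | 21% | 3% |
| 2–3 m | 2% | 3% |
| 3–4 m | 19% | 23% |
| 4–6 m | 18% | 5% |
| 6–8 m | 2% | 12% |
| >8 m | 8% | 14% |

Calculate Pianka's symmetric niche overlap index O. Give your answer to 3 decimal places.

0.753

Convert percentages to proportions (divide by 100).
Σ p₁ᵢp₂ᵢ = 0.0180 + 0.0010 + 0.0285 + 0.0063 + 0.0006 + 0.0437 + 0.0090 + 0.0024 + 0.0112 = 0.1207
Σp_1ᵢ² = 0.09² + 0.02² + 0.19² + 0.21² + 0.02² + 0.19² + 0.18² + 0.02² + 0.08² = 0.0081 + 0.0004 + 0.0361 + 0.0441 + 0.0004 + 0.0361 + 0.0324 + 0.0004 + 0.0064 = 0.1644
Σp_2ᵢ² = 0.20² + 0.05² + 0.15² + 0.03² + 0.03² + 0.23² + 0.05² + 0.12² + 0.14² = 0.0400 + 0.0025 + 0.0225 + 0.0009 + 0.0009 + 0.0529 + 0.0025 + 0.0144 + 0.0196 = 0.1562
O = 0.1207 / √(0.1644 × 0.1562) = 0.1207 / 0.160248 = 0.75321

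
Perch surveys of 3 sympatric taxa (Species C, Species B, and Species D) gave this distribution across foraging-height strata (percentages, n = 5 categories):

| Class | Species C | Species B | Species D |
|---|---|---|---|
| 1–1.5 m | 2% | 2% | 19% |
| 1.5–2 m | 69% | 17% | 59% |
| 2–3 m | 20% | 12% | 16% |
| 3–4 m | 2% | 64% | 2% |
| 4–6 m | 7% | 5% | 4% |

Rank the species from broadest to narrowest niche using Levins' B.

Convert percentages to proportions (divide by 100).
Σp_Cᵢ² = 0.02² + 0.69² + 0.20² + 0.02² + 0.07² = 0.0004 + 0.4761 + 0.0400 + 0.0004 + 0.0049 = 0.5218
B_C = 1 / 0.5218 = 1.9164
Σp_Bᵢ² = 0.02² + 0.17² + 0.12² + 0.64² + 0.05² = 0.0004 + 0.0289 + 0.0144 + 0.4096 + 0.0025 = 0.4558
B_B = 1 / 0.4558 = 2.1939
Σp_Dᵢ² = 0.19² + 0.59² + 0.16² + 0.02² + 0.04² = 0.0361 + 0.3481 + 0.0256 + 0.0004 + 0.0016 = 0.4118
B_D = 1 / 0.4118 = 2.4284
Ranking by B (broadest → narrowest): Species D (2.43) > Species B (2.19) > Species C (1.92)

Species D > Species B > Species C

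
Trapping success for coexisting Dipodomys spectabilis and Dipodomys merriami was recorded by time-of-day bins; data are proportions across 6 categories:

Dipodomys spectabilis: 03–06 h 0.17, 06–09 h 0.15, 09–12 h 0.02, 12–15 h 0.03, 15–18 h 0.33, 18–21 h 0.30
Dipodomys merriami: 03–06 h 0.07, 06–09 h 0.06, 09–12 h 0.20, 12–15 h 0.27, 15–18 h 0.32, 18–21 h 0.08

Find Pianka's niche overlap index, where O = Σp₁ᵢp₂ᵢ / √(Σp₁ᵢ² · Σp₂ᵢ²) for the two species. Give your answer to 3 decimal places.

0.676

Σ p₁ᵢp₂ᵢ = 0.0119 + 0.0090 + 0.0040 + 0.0081 + 0.1056 + 0.0240 = 0.1626
Σp_1ᵢ² = 0.17² + 0.15² + 0.02² + 0.03² + 0.33² + 0.30² = 0.0289 + 0.0225 + 0.0004 + 0.0009 + 0.1089 + 0.0900 = 0.2516
Σp_2ᵢ² = 0.07² + 0.06² + 0.20² + 0.27² + 0.32² + 0.08² = 0.0049 + 0.0036 + 0.0400 + 0.0729 + 0.1024 + 0.0064 = 0.2302
O = 0.1626 / √(0.2516 × 0.2302) = 0.1626 / 0.240662 = 0.67564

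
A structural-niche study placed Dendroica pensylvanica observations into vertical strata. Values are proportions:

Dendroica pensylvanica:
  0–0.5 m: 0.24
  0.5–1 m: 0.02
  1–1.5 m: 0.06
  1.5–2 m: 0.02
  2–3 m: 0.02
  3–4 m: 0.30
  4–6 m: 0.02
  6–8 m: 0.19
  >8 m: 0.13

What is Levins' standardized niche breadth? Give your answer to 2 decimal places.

Σpᵢ² = 0.24² + 0.02² + 0.06² + 0.02² + 0.02² + 0.30² + 0.02² + 0.19² + 0.13² = 0.0576 + 0.0004 + 0.0036 + 0.0004 + 0.0004 + 0.0900 + 0.0004 + 0.0361 + 0.0169 = 0.2058
B = 1 / 0.2058 = 4.8591
Bₛ = (B − 1)/(n − 1) = (4.8591 − 1)/(9 − 1) = 3.8591/8 = 0.4824

0.48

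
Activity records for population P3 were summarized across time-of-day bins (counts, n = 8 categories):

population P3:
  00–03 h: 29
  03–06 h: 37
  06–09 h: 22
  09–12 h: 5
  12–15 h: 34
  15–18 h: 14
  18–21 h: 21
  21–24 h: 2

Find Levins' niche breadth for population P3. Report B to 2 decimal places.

Proportions for population P3 (n=164): 29/164=0.1768, 37/164=0.2256, 22/164=0.1341, 5/164=0.0305, 34/164=0.2073, 14/164=0.0854, 21/164=0.1280, 2/164=0.0122
Σpᵢ² = 0.1768² + 0.2256² + 0.1341² + 0.0305² + 0.2073² + 0.0854² + 0.1280² + 0.0122² = 0.031258 + 0.050895 + 0.017983 + 0.000930 + 0.042973 + 0.007293 + 0.016384 + 0.000149 = 0.167865
B = 1 / 0.167865 = 5.9572

5.96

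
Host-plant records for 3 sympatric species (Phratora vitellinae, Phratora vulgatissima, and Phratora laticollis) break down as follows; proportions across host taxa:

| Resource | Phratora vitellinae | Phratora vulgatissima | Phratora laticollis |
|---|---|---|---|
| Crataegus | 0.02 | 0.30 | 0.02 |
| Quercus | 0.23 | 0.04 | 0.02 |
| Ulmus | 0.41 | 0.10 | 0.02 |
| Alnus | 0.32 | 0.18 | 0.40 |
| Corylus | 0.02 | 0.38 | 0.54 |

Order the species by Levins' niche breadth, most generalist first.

Σp_viteᵢ² = 0.02² + 0.23² + 0.41² + 0.32² + 0.02² = 0.0004 + 0.0529 + 0.1681 + 0.1024 + 0.0004 = 0.3242
B_vite = 1 / 0.3242 = 3.0845
Σp_vulgᵢ² = 0.30² + 0.04² + 0.10² + 0.18² + 0.38² = 0.0900 + 0.0016 + 0.0100 + 0.0324 + 0.1444 = 0.2784
B_vulg = 1 / 0.2784 = 3.5920
Σp_latiᵢ² = 0.02² + 0.02² + 0.02² + 0.40² + 0.54² = 0.0004 + 0.0004 + 0.0004 + 0.1600 + 0.2916 = 0.4528
B_lati = 1 / 0.4528 = 2.2085
Ranking by B (broadest → narrowest): Phratora vulgatissima (3.59) > Phratora vitellinae (3.08) > Phratora laticollis (2.21)

Phratora vulgatissima > Phratora vitellinae > Phratora laticollis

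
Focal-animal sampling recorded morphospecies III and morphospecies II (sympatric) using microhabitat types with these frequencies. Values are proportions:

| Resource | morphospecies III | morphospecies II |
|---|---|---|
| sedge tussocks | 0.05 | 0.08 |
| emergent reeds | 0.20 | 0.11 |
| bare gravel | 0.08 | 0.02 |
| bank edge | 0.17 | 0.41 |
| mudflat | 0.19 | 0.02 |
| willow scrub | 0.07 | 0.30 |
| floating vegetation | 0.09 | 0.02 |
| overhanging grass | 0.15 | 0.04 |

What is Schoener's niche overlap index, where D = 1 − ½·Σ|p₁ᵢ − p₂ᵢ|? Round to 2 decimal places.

Σ|p₁ᵢ − p₂ᵢ| = 0.03 + 0.09 + 0.06 + 0.24 + 0.17 + 0.23 + 0.07 + 0.11 = 1.00
D = 1 − ½ × 1.00 = 1 − 0.500 = 0.5000

0.50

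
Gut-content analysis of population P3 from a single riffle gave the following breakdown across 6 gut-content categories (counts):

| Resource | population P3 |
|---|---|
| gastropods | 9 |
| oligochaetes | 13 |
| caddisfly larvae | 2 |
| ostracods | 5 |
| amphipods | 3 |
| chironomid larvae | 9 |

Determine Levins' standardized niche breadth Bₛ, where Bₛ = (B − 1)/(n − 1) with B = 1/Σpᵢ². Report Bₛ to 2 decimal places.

Proportions for population P3 (n=41): 9/41=0.2195, 13/41=0.3171, 2/41=0.0488, 5/41=0.1220, 3/41=0.0732, 9/41=0.2195
Σpᵢ² = 0.2195² + 0.3171² + 0.0488² + 0.1220² + 0.0732² + 0.2195² = 0.048180 + 0.100552 + 0.002381 + 0.014884 + 0.005358 + 0.048180 = 0.219535
B = 1 / 0.219535 = 4.5551
Bₛ = (B − 1)/(n − 1) = (4.5551 − 1)/(6 − 1) = 3.5551/5 = 0.7110

0.71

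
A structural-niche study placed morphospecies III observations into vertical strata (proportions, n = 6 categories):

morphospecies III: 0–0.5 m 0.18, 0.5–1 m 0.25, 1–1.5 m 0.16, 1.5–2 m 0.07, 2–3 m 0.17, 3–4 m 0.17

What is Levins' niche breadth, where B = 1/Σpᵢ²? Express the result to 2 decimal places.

Σpᵢ² = 0.18² + 0.25² + 0.16² + 0.07² + 0.17² + 0.17² = 0.0324 + 0.0625 + 0.0256 + 0.0049 + 0.0289 + 0.0289 = 0.1832
B = 1 / 0.1832 = 5.4585

5.46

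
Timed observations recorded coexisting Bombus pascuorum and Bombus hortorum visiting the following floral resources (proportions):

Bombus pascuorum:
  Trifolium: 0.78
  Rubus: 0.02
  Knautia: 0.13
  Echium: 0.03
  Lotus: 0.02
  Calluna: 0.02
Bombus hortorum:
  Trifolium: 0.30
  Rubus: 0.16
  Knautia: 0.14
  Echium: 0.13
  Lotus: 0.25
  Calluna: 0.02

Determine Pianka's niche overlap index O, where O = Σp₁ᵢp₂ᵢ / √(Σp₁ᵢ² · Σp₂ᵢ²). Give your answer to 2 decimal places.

Σ p₁ᵢp₂ᵢ = 0.2340 + 0.0032 + 0.0182 + 0.0039 + 0.0050 + 0.0004 = 0.2647
Σp_1ᵢ² = 0.78² + 0.02² + 0.13² + 0.03² + 0.02² + 0.02² = 0.6084 + 0.0004 + 0.0169 + 0.0009 + 0.0004 + 0.0004 = 0.6274
Σp_2ᵢ² = 0.30² + 0.16² + 0.14² + 0.13² + 0.25² + 0.02² = 0.0900 + 0.0256 + 0.0196 + 0.0169 + 0.0625 + 0.0004 = 0.2150
O = 0.2647 / √(0.6274 × 0.2150) = 0.2647 / 0.36728 = 0.7207

0.72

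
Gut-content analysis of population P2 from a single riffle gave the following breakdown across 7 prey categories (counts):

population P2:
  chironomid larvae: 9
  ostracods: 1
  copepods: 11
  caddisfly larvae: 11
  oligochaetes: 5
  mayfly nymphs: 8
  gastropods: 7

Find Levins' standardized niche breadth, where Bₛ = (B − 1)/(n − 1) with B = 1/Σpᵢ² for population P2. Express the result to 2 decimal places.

0.81

Proportions for population P2 (n=52): 9/52=0.1731, 1/52=0.0192, 11/52=0.2115, 11/52=0.2115, 5/52=0.0962, 8/52=0.1538, 7/52=0.1346
Σpᵢ² = 0.1731² + 0.0192² + 0.2115² + 0.2115² + 0.0962² + 0.1538² + 0.1346² = 0.029964 + 0.000369 + 0.044732 + 0.044732 + 0.009254 + 0.023654 + 0.018117 = 0.170822
B = 1 / 0.170822 = 5.8540
Bₛ = (B − 1)/(n − 1) = (5.8540 − 1)/(7 − 1) = 4.8540/6 = 0.8090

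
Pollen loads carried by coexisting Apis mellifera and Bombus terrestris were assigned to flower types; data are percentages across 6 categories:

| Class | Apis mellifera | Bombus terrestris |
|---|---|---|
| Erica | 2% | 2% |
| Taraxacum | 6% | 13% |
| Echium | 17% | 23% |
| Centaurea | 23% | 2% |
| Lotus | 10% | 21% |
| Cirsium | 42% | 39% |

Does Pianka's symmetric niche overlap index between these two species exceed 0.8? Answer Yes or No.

Convert percentages to proportions (divide by 100).
Σ p₁ᵢp₂ᵢ = 0.0004 + 0.0078 + 0.0391 + 0.0046 + 0.0210 + 0.1638 = 0.2367
Σp_1ᵢ² = 0.02² + 0.06² + 0.17² + 0.23² + 0.10² + 0.42² = 0.0004 + 0.0036 + 0.0289 + 0.0529 + 0.0100 + 0.1764 = 0.2722
Σp_2ᵢ² = 0.02² + 0.13² + 0.23² + 0.02² + 0.21² + 0.39² = 0.0004 + 0.0169 + 0.0529 + 0.0004 + 0.0441 + 0.1521 = 0.2668
O = 0.2367 / √(0.2722 × 0.2668) = 0.2367 / 0.26949 = 0.8783
O = 0.8783 > 0.8 → Yes.

Yes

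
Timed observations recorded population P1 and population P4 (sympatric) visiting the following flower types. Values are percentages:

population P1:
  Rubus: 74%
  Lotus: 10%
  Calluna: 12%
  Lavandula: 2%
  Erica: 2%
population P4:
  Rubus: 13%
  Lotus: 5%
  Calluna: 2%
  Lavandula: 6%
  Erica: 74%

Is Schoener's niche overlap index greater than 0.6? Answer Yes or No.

No

Convert percentages to proportions (divide by 100).
Σ|p₁ᵢ − p₂ᵢ| = 0.61 + 0.05 + 0.10 + 0.04 + 0.72 = 1.52
D = 1 − ½ × 1.52 = 1 − 0.760 = 0.2400
D = 0.2400 < 0.6 → No.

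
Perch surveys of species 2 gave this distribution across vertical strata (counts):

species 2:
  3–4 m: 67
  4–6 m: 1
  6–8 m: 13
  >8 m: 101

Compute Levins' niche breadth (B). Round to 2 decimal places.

Proportions for species 2 (n=182): 67/182=0.3681, 1/182=0.0055, 13/182=0.0714, 101/182=0.5549
Σpᵢ² = 0.3681² + 0.0055² + 0.0714² + 0.5549² = 0.135498 + 0.000030 + 0.005098 + 0.307914 = 0.448540
B = 1 / 0.448540 = 2.2295

2.23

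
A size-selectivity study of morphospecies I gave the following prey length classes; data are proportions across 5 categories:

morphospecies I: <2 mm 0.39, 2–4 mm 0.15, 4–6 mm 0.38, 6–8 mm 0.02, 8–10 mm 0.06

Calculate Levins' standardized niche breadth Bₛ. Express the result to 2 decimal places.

0.52

Σpᵢ² = 0.39² + 0.15² + 0.38² + 0.02² + 0.06² = 0.1521 + 0.0225 + 0.1444 + 0.0004 + 0.0036 = 0.3230
B = 1 / 0.3230 = 3.0960
Bₛ = (B − 1)/(n − 1) = (3.0960 − 1)/(5 − 1) = 2.0960/4 = 0.5240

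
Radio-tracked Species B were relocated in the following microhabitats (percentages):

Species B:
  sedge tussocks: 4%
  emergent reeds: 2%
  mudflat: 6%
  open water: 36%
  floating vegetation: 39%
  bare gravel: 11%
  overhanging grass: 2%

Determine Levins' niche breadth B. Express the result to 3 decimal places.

Convert percentages to proportions (divide by 100).
Σpᵢ² = 0.04² + 0.02² + 0.06² + 0.36² + 0.39² + 0.11² + 0.02² = 0.0016 + 0.0004 + 0.0036 + 0.1296 + 0.1521 + 0.0121 + 0.0004 = 0.2998
B = 1 / 0.2998 = 3.33556

3.336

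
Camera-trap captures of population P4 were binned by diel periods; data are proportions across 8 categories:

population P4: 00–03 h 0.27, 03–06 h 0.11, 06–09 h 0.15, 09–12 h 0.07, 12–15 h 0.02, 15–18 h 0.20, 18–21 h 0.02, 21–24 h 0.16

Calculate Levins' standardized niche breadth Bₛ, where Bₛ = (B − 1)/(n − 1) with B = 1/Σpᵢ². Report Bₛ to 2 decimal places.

Σpᵢ² = 0.27² + 0.11² + 0.15² + 0.07² + 0.02² + 0.20² + 0.02² + 0.16² = 0.0729 + 0.0121 + 0.0225 + 0.0049 + 0.0004 + 0.0400 + 0.0004 + 0.0256 = 0.1788
B = 1 / 0.1788 = 5.5928
Bₛ = (B − 1)/(n − 1) = (5.5928 − 1)/(8 − 1) = 4.5928/7 = 0.6561

0.66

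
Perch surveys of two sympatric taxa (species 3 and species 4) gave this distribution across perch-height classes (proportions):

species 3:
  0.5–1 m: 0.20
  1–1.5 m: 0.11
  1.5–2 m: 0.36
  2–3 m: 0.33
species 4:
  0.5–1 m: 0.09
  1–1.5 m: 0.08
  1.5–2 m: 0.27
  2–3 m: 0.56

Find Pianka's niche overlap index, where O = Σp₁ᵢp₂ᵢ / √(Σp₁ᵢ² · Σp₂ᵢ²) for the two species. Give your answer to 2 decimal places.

Σ p₁ᵢp₂ᵢ = 0.0180 + 0.0088 + 0.0972 + 0.1848 = 0.3088
Σp_1ᵢ² = 0.20² + 0.11² + 0.36² + 0.33² = 0.0400 + 0.0121 + 0.1296 + 0.1089 = 0.2906
Σp_2ᵢ² = 0.09² + 0.08² + 0.27² + 0.56² = 0.0081 + 0.0064 + 0.0729 + 0.3136 = 0.4010
O = 0.3088 / √(0.2906 × 0.4010) = 0.3088 / 0.34137 = 0.9046

0.90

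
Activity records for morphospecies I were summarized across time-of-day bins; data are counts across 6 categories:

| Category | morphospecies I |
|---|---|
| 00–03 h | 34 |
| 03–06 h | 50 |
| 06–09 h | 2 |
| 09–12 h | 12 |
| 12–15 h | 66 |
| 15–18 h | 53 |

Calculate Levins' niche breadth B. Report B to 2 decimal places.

4.29

Proportions for morphospecies I (n=217): 34/217=0.1567, 50/217=0.2304, 2/217=0.0092, 12/217=0.0553, 66/217=0.3041, 53/217=0.2442
Σpᵢ² = 0.1567² + 0.2304² + 0.0092² + 0.0553² + 0.3041² + 0.2442² = 0.024555 + 0.053084 + 0.000085 + 0.003058 + 0.092477 + 0.059634 = 0.232893
B = 1 / 0.232893 = 4.2938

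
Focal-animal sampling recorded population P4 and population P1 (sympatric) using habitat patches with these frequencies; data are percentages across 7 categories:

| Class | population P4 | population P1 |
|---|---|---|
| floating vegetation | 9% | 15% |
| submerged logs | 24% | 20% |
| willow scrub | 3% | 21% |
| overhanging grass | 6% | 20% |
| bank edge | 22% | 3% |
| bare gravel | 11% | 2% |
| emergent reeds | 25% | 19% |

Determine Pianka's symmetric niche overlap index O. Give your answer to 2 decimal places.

Convert percentages to proportions (divide by 100).
Σ p₁ᵢp₂ᵢ = 0.0135 + 0.0480 + 0.0063 + 0.0120 + 0.0066 + 0.0022 + 0.0475 = 0.1361
Σp_1ᵢ² = 0.09² + 0.24² + 0.03² + 0.06² + 0.22² + 0.11² + 0.25² = 0.0081 + 0.0576 + 0.0009 + 0.0036 + 0.0484 + 0.0121 + 0.0625 = 0.1932
Σp_2ᵢ² = 0.15² + 0.20² + 0.21² + 0.20² + 0.03² + 0.02² + 0.19² = 0.0225 + 0.0400 + 0.0441 + 0.0400 + 0.0009 + 0.0004 + 0.0361 = 0.1840
O = 0.1361 / √(0.1932 × 0.1840) = 0.1361 / 0.18854 = 0.7219

0.72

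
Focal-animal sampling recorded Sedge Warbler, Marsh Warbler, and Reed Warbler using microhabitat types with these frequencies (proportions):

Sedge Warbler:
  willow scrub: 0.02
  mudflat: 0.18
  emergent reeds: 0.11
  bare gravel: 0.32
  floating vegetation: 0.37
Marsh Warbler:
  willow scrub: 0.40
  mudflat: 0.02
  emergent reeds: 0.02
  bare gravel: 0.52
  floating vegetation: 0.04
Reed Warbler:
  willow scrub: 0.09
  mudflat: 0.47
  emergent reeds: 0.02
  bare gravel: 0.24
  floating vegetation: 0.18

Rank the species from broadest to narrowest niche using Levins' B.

Σp_Sedgᵢ² = 0.02² + 0.18² + 0.11² + 0.32² + 0.37² = 0.0004 + 0.0324 + 0.0121 + 0.1024 + 0.1369 = 0.2842
B_Sedg = 1 / 0.2842 = 3.5186
Σp_Marsᵢ² = 0.40² + 0.02² + 0.02² + 0.52² + 0.04² = 0.1600 + 0.0004 + 0.0004 + 0.2704 + 0.0016 = 0.4328
B_Mars = 1 / 0.4328 = 2.3105
Σp_Reedᵢ² = 0.09² + 0.47² + 0.02² + 0.24² + 0.18² = 0.0081 + 0.2209 + 0.0004 + 0.0576 + 0.0324 = 0.3194
B_Reed = 1 / 0.3194 = 3.1309
Ranking by B (broadest → narrowest): Sedge Warbler (3.52) > Reed Warbler (3.13) > Marsh Warbler (2.31)

Sedge Warbler > Reed Warbler > Marsh Warbler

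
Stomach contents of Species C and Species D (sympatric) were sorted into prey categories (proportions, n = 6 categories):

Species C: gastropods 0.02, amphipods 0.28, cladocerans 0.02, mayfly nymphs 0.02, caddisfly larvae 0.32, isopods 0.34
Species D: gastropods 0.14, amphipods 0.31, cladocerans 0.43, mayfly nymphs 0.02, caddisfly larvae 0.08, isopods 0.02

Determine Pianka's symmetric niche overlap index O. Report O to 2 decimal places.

0.43

Σ p₁ᵢp₂ᵢ = 0.0028 + 0.0868 + 0.0086 + 0.0004 + 0.0256 + 0.0068 = 0.1310
Σp_1ᵢ² = 0.02² + 0.28² + 0.02² + 0.02² + 0.32² + 0.34² = 0.0004 + 0.0784 + 0.0004 + 0.0004 + 0.1024 + 0.1156 = 0.2976
Σp_2ᵢ² = 0.14² + 0.31² + 0.43² + 0.02² + 0.08² + 0.02² = 0.0196 + 0.0961 + 0.1849 + 0.0004 + 0.0064 + 0.0004 = 0.3078
O = 0.1310 / √(0.2976 × 0.3078) = 0.1310 / 0.30266 = 0.4328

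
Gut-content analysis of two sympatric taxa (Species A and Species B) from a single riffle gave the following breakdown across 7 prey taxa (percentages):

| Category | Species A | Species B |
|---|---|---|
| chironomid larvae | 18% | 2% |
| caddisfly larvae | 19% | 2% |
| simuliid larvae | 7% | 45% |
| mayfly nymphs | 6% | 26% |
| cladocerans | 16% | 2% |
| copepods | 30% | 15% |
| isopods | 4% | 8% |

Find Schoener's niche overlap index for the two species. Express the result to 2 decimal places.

0.38

Convert percentages to proportions (divide by 100).
Σ|p₁ᵢ − p₂ᵢ| = 0.16 + 0.17 + 0.38 + 0.20 + 0.14 + 0.15 + 0.04 = 1.24
D = 1 − ½ × 1.24 = 1 − 0.620 = 0.3800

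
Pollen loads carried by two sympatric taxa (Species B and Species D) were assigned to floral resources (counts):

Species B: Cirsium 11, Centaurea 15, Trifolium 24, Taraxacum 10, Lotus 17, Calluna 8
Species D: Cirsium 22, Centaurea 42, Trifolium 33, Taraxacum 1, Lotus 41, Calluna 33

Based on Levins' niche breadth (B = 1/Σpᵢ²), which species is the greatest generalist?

Proportions for Species B (n=85): 11/85=0.1294, 15/85=0.1765, 24/85=0.2824, 10/85=0.1176, 17/85=0.2000, 8/85=0.0941
Proportions for Species D (n=172): 22/172=0.1279, 42/172=0.2442, 33/172=0.1919, 1/172=0.0058, 41/172=0.2384, 33/172=0.1919
Σp_Bᵢ² = 0.1294² + 0.1765² + 0.2824² + 0.1176² + 0.2000² + 0.0941² = 0.016744 + 0.031152 + 0.079750 + 0.013830 + 0.040000 + 0.008855 = 0.190331
B_B = 1 / 0.190331 = 5.2540
Σp_Dᵢ² = 0.1279² + 0.2442² + 0.1919² + 0.0058² + 0.2384² + 0.1919² = 0.016358 + 0.059634 + 0.036826 + 0.000034 + 0.056835 + 0.036826 = 0.206513
B_D = 1 / 0.206513 = 4.8423
Highest B → broadest niche (most generalist): Species B (B = 5.25).

Species B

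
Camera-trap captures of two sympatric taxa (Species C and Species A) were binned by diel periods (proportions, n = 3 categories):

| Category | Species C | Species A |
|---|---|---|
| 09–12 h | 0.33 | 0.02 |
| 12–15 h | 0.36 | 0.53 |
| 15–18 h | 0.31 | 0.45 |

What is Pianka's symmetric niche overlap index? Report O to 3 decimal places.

Σ p₁ᵢp₂ᵢ = 0.0066 + 0.1908 + 0.1395 = 0.3369
Σp_1ᵢ² = 0.33² + 0.36² + 0.31² = 0.1089 + 0.1296 + 0.0961 = 0.3346
Σp_2ᵢ² = 0.02² + 0.53² + 0.45² = 0.0004 + 0.2809 + 0.2025 = 0.4838
O = 0.3369 / √(0.3346 × 0.4838) = 0.3369 / 0.402342 = 0.83735

0.837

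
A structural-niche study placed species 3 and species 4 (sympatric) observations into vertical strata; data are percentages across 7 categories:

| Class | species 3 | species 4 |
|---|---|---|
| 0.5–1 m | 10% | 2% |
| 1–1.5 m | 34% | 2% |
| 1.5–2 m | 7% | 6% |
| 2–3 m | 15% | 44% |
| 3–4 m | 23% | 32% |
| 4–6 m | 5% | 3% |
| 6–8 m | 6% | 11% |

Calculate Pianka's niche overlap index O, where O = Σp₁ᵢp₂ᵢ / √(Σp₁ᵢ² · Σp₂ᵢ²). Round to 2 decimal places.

Convert percentages to proportions (divide by 100).
Σ p₁ᵢp₂ᵢ = 0.0020 + 0.0068 + 0.0042 + 0.0660 + 0.0736 + 0.0015 + 0.0066 = 0.1607
Σp_1ᵢ² = 0.10² + 0.34² + 0.07² + 0.15² + 0.23² + 0.05² + 0.06² = 0.0100 + 0.1156 + 0.0049 + 0.0225 + 0.0529 + 0.0025 + 0.0036 = 0.2120
Σp_2ᵢ² = 0.02² + 0.02² + 0.06² + 0.44² + 0.32² + 0.03² + 0.11² = 0.0004 + 0.0004 + 0.0036 + 0.1936 + 0.1024 + 0.0009 + 0.0121 = 0.3134
O = 0.1607 / √(0.2120 × 0.3134) = 0.1607 / 0.25776 = 0.6234

0.62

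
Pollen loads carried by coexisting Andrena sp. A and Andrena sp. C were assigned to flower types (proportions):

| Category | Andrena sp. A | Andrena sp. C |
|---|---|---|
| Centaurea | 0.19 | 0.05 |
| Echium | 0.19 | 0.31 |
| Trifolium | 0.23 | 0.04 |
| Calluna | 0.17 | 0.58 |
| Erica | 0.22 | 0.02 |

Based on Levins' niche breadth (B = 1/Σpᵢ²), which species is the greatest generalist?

Andrena sp. A

Σp_Aᵢ² = 0.19² + 0.19² + 0.23² + 0.17² + 0.22² = 0.0361 + 0.0361 + 0.0529 + 0.0289 + 0.0484 = 0.2024
B_A = 1 / 0.2024 = 4.9407
Σp_Cᵢ² = 0.05² + 0.31² + 0.04² + 0.58² + 0.02² = 0.0025 + 0.0961 + 0.0016 + 0.3364 + 0.0004 = 0.4370
B_C = 1 / 0.4370 = 2.2883
Highest B → broadest niche (most generalist): Andrena sp. A (B = 4.94).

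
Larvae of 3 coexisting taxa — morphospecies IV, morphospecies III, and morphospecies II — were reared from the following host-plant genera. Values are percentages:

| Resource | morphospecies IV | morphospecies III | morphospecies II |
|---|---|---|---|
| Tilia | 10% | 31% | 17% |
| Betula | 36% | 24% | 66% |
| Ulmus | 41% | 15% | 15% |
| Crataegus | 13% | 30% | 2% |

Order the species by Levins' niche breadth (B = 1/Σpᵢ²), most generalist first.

morphospecies III > morphospecies IV > morphospecies II

Convert percentages to proportions (divide by 100).
Σp_IVᵢ² = 0.10² + 0.36² + 0.41² + 0.13² = 0.0100 + 0.1296 + 0.1681 + 0.0169 = 0.3246
B_IV = 1 / 0.3246 = 3.0807
Σp_IIIᵢ² = 0.31² + 0.24² + 0.15² + 0.30² = 0.0961 + 0.0576 + 0.0225 + 0.0900 = 0.2662
B_III = 1 / 0.2662 = 3.7566
Σp_IIᵢ² = 0.17² + 0.66² + 0.15² + 0.02² = 0.0289 + 0.4356 + 0.0225 + 0.0004 = 0.4874
B_II = 1 / 0.4874 = 2.0517
Ranking by B (broadest → narrowest): morphospecies III (3.76) > morphospecies IV (3.08) > morphospecies II (2.05)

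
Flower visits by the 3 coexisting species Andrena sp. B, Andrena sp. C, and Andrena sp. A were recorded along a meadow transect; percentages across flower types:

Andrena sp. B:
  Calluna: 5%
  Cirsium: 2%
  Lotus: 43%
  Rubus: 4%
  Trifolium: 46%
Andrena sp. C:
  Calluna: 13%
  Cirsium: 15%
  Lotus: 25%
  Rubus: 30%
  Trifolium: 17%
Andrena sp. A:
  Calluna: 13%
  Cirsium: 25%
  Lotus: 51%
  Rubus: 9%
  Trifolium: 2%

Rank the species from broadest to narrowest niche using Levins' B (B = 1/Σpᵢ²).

Andrena sp. C > Andrena sp. A > Andrena sp. B

Convert percentages to proportions (divide by 100).
Σp_Bᵢ² = 0.05² + 0.02² + 0.43² + 0.04² + 0.46² = 0.0025 + 0.0004 + 0.1849 + 0.0016 + 0.2116 = 0.4010
B_B = 1 / 0.4010 = 2.4938
Σp_Cᵢ² = 0.13² + 0.15² + 0.25² + 0.30² + 0.17² = 0.0169 + 0.0225 + 0.0625 + 0.0900 + 0.0289 = 0.2208
B_C = 1 / 0.2208 = 4.5290
Σp_Aᵢ² = 0.13² + 0.25² + 0.51² + 0.09² + 0.02² = 0.0169 + 0.0625 + 0.2601 + 0.0081 + 0.0004 = 0.3480
B_A = 1 / 0.3480 = 2.8736
Ranking by B (broadest → narrowest): Andrena sp. C (4.53) > Andrena sp. A (2.87) > Andrena sp. B (2.49)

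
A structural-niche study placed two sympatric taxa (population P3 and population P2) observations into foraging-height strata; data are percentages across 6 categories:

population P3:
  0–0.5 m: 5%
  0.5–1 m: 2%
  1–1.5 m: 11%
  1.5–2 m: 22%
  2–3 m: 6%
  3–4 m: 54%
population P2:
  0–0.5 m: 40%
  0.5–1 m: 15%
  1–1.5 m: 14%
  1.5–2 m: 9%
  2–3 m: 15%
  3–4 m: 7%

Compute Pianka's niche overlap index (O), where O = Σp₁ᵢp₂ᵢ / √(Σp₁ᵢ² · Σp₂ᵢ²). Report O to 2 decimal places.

Convert percentages to proportions (divide by 100).
Σ p₁ᵢp₂ᵢ = 0.0200 + 0.0030 + 0.0154 + 0.0198 + 0.0090 + 0.0378 = 0.1050
Σp_1ᵢ² = 0.05² + 0.02² + 0.11² + 0.22² + 0.06² + 0.54² = 0.0025 + 0.0004 + 0.0121 + 0.0484 + 0.0036 + 0.2916 = 0.3586
Σp_2ᵢ² = 0.40² + 0.15² + 0.14² + 0.09² + 0.15² + 0.07² = 0.1600 + 0.0225 + 0.0196 + 0.0081 + 0.0225 + 0.0049 = 0.2376
O = 0.1050 / √(0.3586 × 0.2376) = 0.1050 / 0.29190 = 0.3597

0.36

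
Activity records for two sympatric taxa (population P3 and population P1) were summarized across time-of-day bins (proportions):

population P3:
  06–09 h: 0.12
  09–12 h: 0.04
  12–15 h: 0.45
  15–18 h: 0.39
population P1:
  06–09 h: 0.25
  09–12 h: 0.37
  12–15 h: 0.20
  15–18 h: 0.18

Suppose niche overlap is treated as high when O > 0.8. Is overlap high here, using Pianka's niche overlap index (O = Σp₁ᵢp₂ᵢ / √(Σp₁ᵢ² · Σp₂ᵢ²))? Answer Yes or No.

Σ p₁ᵢp₂ᵢ = 0.0300 + 0.0148 + 0.0900 + 0.0702 = 0.2050
Σp_1ᵢ² = 0.12² + 0.04² + 0.45² + 0.39² = 0.0144 + 0.0016 + 0.2025 + 0.1521 = 0.3706
Σp_2ᵢ² = 0.25² + 0.37² + 0.20² + 0.18² = 0.0625 + 0.1369 + 0.0400 + 0.0324 = 0.2718
O = 0.2050 / √(0.3706 × 0.2718) = 0.2050 / 0.31738 = 0.6459
O = 0.6459 < 0.8 → No.

No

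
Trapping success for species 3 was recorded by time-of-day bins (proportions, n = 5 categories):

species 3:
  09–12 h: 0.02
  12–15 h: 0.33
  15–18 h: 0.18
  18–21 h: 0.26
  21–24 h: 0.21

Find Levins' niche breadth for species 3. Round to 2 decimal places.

Σpᵢ² = 0.02² + 0.33² + 0.18² + 0.26² + 0.21² = 0.0004 + 0.1089 + 0.0324 + 0.0676 + 0.0441 = 0.2534
B = 1 / 0.2534 = 3.9463

3.95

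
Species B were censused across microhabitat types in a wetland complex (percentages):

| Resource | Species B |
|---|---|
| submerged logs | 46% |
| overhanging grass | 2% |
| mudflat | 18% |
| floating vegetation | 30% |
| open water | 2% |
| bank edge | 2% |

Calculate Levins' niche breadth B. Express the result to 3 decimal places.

2.983

Convert percentages to proportions (divide by 100).
Σpᵢ² = 0.46² + 0.02² + 0.18² + 0.30² + 0.02² + 0.02² = 0.2116 + 0.0004 + 0.0324 + 0.0900 + 0.0004 + 0.0004 = 0.3352
B = 1 / 0.3352 = 2.98329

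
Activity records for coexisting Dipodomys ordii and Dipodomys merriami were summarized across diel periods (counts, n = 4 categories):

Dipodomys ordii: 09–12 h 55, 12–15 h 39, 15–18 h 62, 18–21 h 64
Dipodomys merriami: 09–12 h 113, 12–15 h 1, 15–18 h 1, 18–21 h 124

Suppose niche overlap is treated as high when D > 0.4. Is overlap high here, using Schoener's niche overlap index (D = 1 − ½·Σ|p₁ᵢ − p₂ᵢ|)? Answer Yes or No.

Proportions for Dipodomys ordii (n=220): 55/220=0.2500, 39/220=0.1773, 62/220=0.2818, 64/220=0.2909
Proportions for Dipodomys merriami (n=239): 113/239=0.4728, 1/239=0.0042, 1/239=0.0042, 124/239=0.5188
Σ|p₁ᵢ − p₂ᵢ| = 0.2228 + 0.1731 + 0.2776 + 0.2279 = 0.9014
D = 1 − ½ × 0.9014 = 1 − 0.45070 = 0.54930
D = 0.54930 > 0.4 → Yes.

Yes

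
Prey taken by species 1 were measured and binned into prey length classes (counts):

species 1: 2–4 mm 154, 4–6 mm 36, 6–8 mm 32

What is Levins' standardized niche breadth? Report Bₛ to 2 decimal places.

0.45

Proportions for species 1 (n=222): 154/222=0.6937, 36/222=0.1622, 32/222=0.1441
Σpᵢ² = 0.6937² + 0.1622² + 0.1441² = 0.481220 + 0.026309 + 0.020765 = 0.528294
B = 1 / 0.528294 = 1.8929
Bₛ = (B − 1)/(n − 1) = (1.8929 − 1)/(3 − 1) = 0.8929/2 = 0.4465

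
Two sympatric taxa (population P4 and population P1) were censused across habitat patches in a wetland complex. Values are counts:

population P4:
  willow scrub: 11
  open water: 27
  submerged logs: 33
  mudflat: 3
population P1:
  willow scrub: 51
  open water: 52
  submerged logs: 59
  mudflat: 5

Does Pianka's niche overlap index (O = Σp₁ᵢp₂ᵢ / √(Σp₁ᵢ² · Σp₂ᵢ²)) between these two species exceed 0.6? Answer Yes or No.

Yes

Proportions for population P4 (n=74): 11/74=0.1486, 27/74=0.3649, 33/74=0.4459, 3/74=0.0405
Proportions for population P1 (n=167): 51/167=0.3054, 52/167=0.3114, 59/167=0.3533, 5/167=0.0299
Σ p₁ᵢp₂ᵢ = 0.045382 + 0.113630 + 0.157536 + 0.001211 = 0.317759
Σp_1ᵢ² = 0.1486² + 0.3649² + 0.4459² + 0.0405² = 0.022082 + 0.133152 + 0.198827 + 0.001640 = 0.355701
Σp_2ᵢ² = 0.3054² + 0.3114² + 0.3533² + 0.0299² = 0.093269 + 0.096970 + 0.124821 + 0.000894 = 0.315954
O = 0.317759 / √(0.355701 × 0.315954) = 0.317759 / 0.3352390 = 0.9479
O = 0.9479 > 0.6 → Yes.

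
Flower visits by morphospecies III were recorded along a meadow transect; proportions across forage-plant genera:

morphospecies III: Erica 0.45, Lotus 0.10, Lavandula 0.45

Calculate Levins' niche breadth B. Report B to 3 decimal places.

2.410

Σpᵢ² = 0.45² + 0.10² + 0.45² = 0.2025 + 0.0100 + 0.2025 = 0.4150
B = 1 / 0.4150 = 2.40964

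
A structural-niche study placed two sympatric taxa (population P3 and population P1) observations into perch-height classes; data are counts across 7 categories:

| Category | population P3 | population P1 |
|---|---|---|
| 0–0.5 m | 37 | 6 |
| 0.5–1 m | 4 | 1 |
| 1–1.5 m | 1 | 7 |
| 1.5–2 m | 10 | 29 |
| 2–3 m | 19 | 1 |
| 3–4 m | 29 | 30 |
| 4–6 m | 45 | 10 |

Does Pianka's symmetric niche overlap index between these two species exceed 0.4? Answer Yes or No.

Yes

Proportions for population P3 (n=145): 37/145=0.2552, 4/145=0.0276, 1/145=0.0069, 10/145=0.0690, 19/145=0.1310, 29/145=0.2000, 45/145=0.3103
Proportions for population P1 (n=84): 6/84=0.0714, 1/84=0.0119, 7/84=0.0833, 29/84=0.3452, 1/84=0.0119, 30/84=0.3571, 10/84=0.1190
Σ p₁ᵢp₂ᵢ = 0.018221 + 0.000328 + 0.000575 + 0.023819 + 0.001559 + 0.071420 + 0.036926 = 0.152848
Σp_1ᵢ² = 0.2552² + 0.0276² + 0.0069² + 0.0690² + 0.1310² + 0.2000² + 0.3103² = 0.065127 + 0.000762 + 0.000048 + 0.004761 + 0.017161 + 0.040000 + 0.096286 = 0.224145
Σp_2ᵢ² = 0.0714² + 0.0119² + 0.0833² + 0.3452² + 0.0119² + 0.3571² + 0.1190² = 0.005098 + 0.000142 + 0.006939 + 0.119163 + 0.000142 + 0.127520 + 0.014161 = 0.273165
O = 0.152848 / √(0.224145 × 0.273165) = 0.152848 / 0.2474441 = 0.6177
O = 0.6177 > 0.4 → Yes.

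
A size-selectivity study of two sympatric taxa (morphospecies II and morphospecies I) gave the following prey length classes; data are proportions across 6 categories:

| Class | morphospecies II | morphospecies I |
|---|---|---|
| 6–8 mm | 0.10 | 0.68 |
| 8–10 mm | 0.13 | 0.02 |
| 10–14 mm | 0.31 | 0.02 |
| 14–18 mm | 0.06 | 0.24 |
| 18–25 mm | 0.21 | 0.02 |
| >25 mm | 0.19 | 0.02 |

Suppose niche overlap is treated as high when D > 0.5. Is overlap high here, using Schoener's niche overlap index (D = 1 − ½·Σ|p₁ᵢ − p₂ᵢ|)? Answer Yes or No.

No

Σ|p₁ᵢ − p₂ᵢ| = 0.58 + 0.11 + 0.29 + 0.18 + 0.19 + 0.17 = 1.52
D = 1 − ½ × 1.52 = 1 − 0.760 = 0.2400
D = 0.2400 < 0.5 → No.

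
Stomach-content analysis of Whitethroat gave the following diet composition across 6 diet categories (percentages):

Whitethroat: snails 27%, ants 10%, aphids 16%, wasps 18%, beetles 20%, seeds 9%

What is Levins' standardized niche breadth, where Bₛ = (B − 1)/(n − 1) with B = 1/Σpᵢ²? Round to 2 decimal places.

0.86

Convert percentages to proportions (divide by 100).
Σpᵢ² = 0.27² + 0.10² + 0.16² + 0.18² + 0.20² + 0.09² = 0.0729 + 0.0100 + 0.0256 + 0.0324 + 0.0400 + 0.0081 = 0.1890
B = 1 / 0.1890 = 5.2910
Bₛ = (B − 1)/(n − 1) = (5.2910 − 1)/(6 − 1) = 4.2910/5 = 0.8582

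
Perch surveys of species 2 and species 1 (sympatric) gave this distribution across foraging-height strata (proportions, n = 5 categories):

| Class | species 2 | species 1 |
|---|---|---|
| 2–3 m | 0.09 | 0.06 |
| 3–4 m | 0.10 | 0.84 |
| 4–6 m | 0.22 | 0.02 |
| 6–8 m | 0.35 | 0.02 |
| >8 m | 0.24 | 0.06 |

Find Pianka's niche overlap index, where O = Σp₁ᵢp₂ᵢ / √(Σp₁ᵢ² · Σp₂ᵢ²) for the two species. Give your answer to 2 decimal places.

0.27

Σ p₁ᵢp₂ᵢ = 0.0054 + 0.0840 + 0.0044 + 0.0070 + 0.0144 = 0.1152
Σp_1ᵢ² = 0.09² + 0.10² + 0.22² + 0.35² + 0.24² = 0.0081 + 0.0100 + 0.0484 + 0.1225 + 0.0576 = 0.2466
Σp_2ᵢ² = 0.06² + 0.84² + 0.02² + 0.02² + 0.06² = 0.0036 + 0.7056 + 0.0004 + 0.0004 + 0.0036 = 0.7136
O = 0.1152 / √(0.2466 × 0.7136) = 0.1152 / 0.41949 = 0.2746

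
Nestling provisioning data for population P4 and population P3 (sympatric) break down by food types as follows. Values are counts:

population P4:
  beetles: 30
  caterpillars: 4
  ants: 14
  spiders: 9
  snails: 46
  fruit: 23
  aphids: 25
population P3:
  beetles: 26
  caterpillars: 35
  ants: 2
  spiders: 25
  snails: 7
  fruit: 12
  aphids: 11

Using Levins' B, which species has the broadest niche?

Proportions for population P4 (n=151): 30/151=0.1987, 4/151=0.0265, 14/151=0.0927, 9/151=0.0596, 46/151=0.3046, 23/151=0.1523, 25/151=0.1656
Proportions for population P3 (n=118): 26/118=0.2203, 35/118=0.2966, 2/118=0.0169, 25/118=0.2119, 7/118=0.0593, 12/118=0.1017, 11/118=0.0932
Σp_P4ᵢ² = 0.1987² + 0.0265² + 0.0927² + 0.0596² + 0.3046² + 0.1523² + 0.1656² = 0.039482 + 0.000702 + 0.008593 + 0.003552 + 0.092781 + 0.023195 + 0.027423 = 0.195728
B_P4 = 1 / 0.195728 = 5.1091
Σp_P3ᵢ² = 0.2203² + 0.2966² + 0.0169² + 0.2119² + 0.0593² + 0.1017² + 0.0932² = 0.048532 + 0.087972 + 0.000286 + 0.044902 + 0.003516 + 0.010343 + 0.008686 = 0.204237
B_P3 = 1 / 0.204237 = 4.8963
Highest B → broadest niche (most generalist): population P4 (B = 5.11).

population P4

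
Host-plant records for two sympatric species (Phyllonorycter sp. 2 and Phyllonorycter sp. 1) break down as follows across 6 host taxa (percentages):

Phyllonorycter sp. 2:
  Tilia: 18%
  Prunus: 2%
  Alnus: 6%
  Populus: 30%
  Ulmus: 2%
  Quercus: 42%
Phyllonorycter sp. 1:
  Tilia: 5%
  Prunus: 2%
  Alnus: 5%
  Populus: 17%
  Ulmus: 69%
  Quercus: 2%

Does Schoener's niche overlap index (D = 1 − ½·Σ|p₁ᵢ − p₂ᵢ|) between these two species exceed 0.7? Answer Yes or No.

No

Convert percentages to proportions (divide by 100).
Σ|p₁ᵢ − p₂ᵢ| = 0.13 + 0.00 + 0.01 + 0.13 + 0.67 + 0.40 = 1.34
D = 1 − ½ × 1.34 = 1 − 0.670 = 0.3300
D = 0.3300 < 0.7 → No.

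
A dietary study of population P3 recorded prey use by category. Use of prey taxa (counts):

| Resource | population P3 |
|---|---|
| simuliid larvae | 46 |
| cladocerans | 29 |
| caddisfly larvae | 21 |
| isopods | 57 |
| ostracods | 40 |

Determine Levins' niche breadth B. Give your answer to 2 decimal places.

4.52

Proportions for population P3 (n=193): 46/193=0.2383, 29/193=0.1503, 21/193=0.1088, 57/193=0.2953, 40/193=0.2073
Σpᵢ² = 0.2383² + 0.1503² + 0.1088² + 0.2953² + 0.2073² = 0.056787 + 0.022590 + 0.011837 + 0.087202 + 0.042973 = 0.221389
B = 1 / 0.221389 = 4.5169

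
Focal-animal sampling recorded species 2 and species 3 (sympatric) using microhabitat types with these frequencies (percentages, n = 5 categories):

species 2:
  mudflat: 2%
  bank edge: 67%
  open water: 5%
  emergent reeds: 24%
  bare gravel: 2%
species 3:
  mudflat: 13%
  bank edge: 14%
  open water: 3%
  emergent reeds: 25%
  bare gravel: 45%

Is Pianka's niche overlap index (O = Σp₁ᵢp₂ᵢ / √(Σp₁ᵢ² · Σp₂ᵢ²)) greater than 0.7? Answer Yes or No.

Convert percentages to proportions (divide by 100).
Σ p₁ᵢp₂ᵢ = 0.0026 + 0.0938 + 0.0015 + 0.0600 + 0.0090 = 0.1669
Σp_1ᵢ² = 0.02² + 0.67² + 0.05² + 0.24² + 0.02² = 0.0004 + 0.4489 + 0.0025 + 0.0576 + 0.0004 = 0.5098
Σp_2ᵢ² = 0.13² + 0.14² + 0.03² + 0.25² + 0.45² = 0.0169 + 0.0196 + 0.0009 + 0.0625 + 0.2025 = 0.3024
O = 0.1669 / √(0.5098 × 0.3024) = 0.1669 / 0.39264 = 0.4251
O = 0.4251 < 0.7 → No.

No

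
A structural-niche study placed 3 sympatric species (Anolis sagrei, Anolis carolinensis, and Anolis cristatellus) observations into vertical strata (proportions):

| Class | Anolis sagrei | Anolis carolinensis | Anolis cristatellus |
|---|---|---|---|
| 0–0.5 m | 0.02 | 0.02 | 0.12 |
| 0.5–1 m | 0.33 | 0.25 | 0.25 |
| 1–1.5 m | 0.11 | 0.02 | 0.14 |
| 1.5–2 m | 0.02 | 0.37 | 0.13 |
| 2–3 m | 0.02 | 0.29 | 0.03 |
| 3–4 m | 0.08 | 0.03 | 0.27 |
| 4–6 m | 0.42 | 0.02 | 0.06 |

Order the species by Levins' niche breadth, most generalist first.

Σp_sagrᵢ² = 0.02² + 0.33² + 0.11² + 0.02² + 0.02² + 0.08² + 0.42² = 0.0004 + 0.1089 + 0.0121 + 0.0004 + 0.0004 + 0.0064 + 0.1764 = 0.3050
B_sagr = 1 / 0.3050 = 3.2787
Σp_caroᵢ² = 0.02² + 0.25² + 0.02² + 0.37² + 0.29² + 0.03² + 0.02² = 0.0004 + 0.0625 + 0.0004 + 0.1369 + 0.0841 + 0.0009 + 0.0004 = 0.2856
B_caro = 1 / 0.2856 = 3.5014
Σp_crisᵢ² = 0.12² + 0.25² + 0.14² + 0.13² + 0.03² + 0.27² + 0.06² = 0.0144 + 0.0625 + 0.0196 + 0.0169 + 0.0009 + 0.0729 + 0.0036 = 0.1908
B_cris = 1 / 0.1908 = 5.2411
Ranking by B (broadest → narrowest): Anolis cristatellus (5.24) > Anolis carolinensis (3.50) > Anolis sagrei (3.28)

Anolis cristatellus > Anolis carolinensis > Anolis sagrei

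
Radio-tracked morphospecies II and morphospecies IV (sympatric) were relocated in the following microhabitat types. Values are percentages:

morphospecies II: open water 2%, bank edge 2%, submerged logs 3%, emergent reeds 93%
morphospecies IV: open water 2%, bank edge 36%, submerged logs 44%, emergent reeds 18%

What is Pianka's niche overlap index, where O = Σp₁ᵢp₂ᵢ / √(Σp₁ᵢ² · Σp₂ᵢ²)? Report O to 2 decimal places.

Convert percentages to proportions (divide by 100).
Σ p₁ᵢp₂ᵢ = 0.0004 + 0.0072 + 0.0132 + 0.1674 = 0.1882
Σp_1ᵢ² = 0.02² + 0.02² + 0.03² + 0.93² = 0.0004 + 0.0004 + 0.0009 + 0.8649 = 0.8666
Σp_2ᵢ² = 0.02² + 0.36² + 0.44² + 0.18² = 0.0004 + 0.1296 + 0.1936 + 0.0324 = 0.3560
O = 0.1882 / √(0.8666 × 0.3560) = 0.1882 / 0.55544 = 0.3388

0.34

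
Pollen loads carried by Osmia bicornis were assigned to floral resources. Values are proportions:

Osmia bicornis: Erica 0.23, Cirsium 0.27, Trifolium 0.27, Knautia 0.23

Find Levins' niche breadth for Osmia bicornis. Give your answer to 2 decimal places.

Σpᵢ² = 0.23² + 0.27² + 0.27² + 0.23² = 0.0529 + 0.0729 + 0.0729 + 0.0529 = 0.2516
B = 1 / 0.2516 = 3.9746

3.97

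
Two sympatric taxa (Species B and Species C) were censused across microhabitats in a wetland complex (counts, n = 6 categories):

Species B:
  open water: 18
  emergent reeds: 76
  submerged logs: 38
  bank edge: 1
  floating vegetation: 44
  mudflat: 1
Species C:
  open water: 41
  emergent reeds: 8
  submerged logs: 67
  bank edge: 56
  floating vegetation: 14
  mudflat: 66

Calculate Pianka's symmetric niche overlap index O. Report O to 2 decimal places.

0.40

Proportions for Species B (n=178): 18/178=0.1011, 76/178=0.4270, 38/178=0.2135, 1/178=0.0056, 44/178=0.2472, 1/178=0.0056
Proportions for Species C (n=252): 41/252=0.1627, 8/252=0.0317, 67/252=0.2659, 56/252=0.2222, 14/252=0.0556, 66/252=0.2619
Σ p₁ᵢp₂ᵢ = 0.016449 + 0.013536 + 0.056770 + 0.001244 + 0.013744 + 0.001467 = 0.103210
Σp_1ᵢ² = 0.1011² + 0.4270² + 0.2135² + 0.0056² + 0.2472² + 0.0056² = 0.010221 + 0.182329 + 0.045582 + 0.000031 + 0.061108 + 0.000031 = 0.299302
Σp_2ᵢ² = 0.1627² + 0.0317² + 0.2659² + 0.2222² + 0.0556² + 0.2619² = 0.026471 + 0.001005 + 0.070703 + 0.049373 + 0.003091 + 0.068592 = 0.219235
O = 0.103210 / √(0.299302 × 0.219235) = 0.103210 / 0.2561591 = 0.4029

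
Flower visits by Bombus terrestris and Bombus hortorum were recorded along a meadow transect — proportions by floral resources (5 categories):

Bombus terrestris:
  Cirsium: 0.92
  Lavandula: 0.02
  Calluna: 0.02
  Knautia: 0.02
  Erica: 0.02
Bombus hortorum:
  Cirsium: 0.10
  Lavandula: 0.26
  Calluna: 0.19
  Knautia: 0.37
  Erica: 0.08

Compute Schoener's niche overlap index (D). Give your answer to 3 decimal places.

0.180

Σ|p₁ᵢ − p₂ᵢ| = 0.82 + 0.24 + 0.17 + 0.35 + 0.06 = 1.64
D = 1 − ½ × 1.64 = 1 − 0.820 = 0.18000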